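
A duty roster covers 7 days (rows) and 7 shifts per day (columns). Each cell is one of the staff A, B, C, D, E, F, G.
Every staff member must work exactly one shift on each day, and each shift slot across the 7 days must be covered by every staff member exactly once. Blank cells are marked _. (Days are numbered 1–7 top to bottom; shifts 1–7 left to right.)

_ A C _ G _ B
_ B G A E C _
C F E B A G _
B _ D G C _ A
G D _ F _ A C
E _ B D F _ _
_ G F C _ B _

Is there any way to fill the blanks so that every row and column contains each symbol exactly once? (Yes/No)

No

Day 5, shift 3: day 5 together with shift 3 already contain {A, B, C, D, E, F, G} — every symbol — so nothing can go there. The grid has no valid completion.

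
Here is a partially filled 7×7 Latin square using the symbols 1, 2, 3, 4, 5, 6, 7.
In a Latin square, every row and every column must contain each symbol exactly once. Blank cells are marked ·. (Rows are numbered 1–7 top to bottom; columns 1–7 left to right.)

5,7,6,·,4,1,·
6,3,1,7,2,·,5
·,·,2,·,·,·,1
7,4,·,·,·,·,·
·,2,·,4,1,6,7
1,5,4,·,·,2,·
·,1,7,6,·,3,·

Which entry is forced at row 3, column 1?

Row 2, column 6: row 2 has {1, 2, 3, 5, 6, 7} and column 6 has {1, 2, 3, 6}, leaving only 4.
Row 3, column 2: row 3 has {1, 2} and column 2 has {1, 2, 3, 4, 5, 7}, leaving only 6.
Row 4, column 6: row 4 has {4, 7} and column 6 has {1, 2, 3, 4, 6}, leaving only 5.
Row 3, column 6: row 3 has {1, 2, 6} and column 6 has {1, 2, 3, 4, 5, 6}, leaving only 7.
Row 4, column 3: row 4 has {4, 5, 7} and column 3 has {1, 2, 4, 6, 7}, leaving only 3.
Row 4, column 5: row 4 has {3, 4, 5, 7} and column 5 has {1, 2, 4}, leaving only 6.
Row 4, column 7: row 4 has {3, 4, 5, 6, 7} and column 7 has {1, 5, 7}, leaving only 2.
Row 1, column 7: row 1 has {1, 4, 5, 6, 7} and column 7 has {1, 2, 5, 7}, leaving only 3.
Row 1, column 4: row 1 has {1, 3, 4, 5, 6, 7} and column 4 has {4, 6, 7}, leaving only 2.
Row 4, column 4: row 4 has {2, 3, 4, 5, 6, 7} and column 4 has {2, 4, 6, 7}, leaving only 1.
Row 5, column 1: row 5 has {1, 2, 4, 6, 7} and column 1 has {1, 5, 6, 7}, leaving only 3.
Row 3 already has {1, 2, 6, 7} and column 1 already has {1, 3, 5, 6, 7}, so row 3, column 1 must be 4.

4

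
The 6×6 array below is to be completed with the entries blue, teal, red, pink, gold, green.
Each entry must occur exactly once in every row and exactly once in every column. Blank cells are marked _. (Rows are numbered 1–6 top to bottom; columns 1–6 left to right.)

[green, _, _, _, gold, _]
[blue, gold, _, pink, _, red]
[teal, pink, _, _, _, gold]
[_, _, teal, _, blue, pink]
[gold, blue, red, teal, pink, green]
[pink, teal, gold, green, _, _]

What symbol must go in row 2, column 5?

teal

Row 1, column 2: row 1 has {gold, green} and column 2 has {blue, teal, pink, gold}, leaving only red.
Row 1, column 4: row 1 has {red, gold, green} and column 4 has {teal, pink, green}, leaving only blue.
Row 1, column 3: row 1 has {blue, red, gold, green} and column 3 has {teal, red, gold}, leaving only pink.
Row 1, column 6: row 1 has {blue, red, pink, gold, green} and column 6 has {red, pink, gold, green}, leaving only teal.
Row 2, column 3: row 2 has {blue, red, pink, gold} and column 3 has {teal, red, pink, gold}, leaving only green.
Row 2 already has {blue, red, pink, gold, green} and column 5 already has {blue, pink, gold}, so row 2, column 5 must be teal.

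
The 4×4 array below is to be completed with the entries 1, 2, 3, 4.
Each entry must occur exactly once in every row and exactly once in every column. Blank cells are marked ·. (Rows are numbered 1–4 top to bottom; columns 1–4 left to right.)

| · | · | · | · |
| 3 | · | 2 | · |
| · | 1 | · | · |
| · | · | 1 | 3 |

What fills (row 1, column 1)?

Row 2, column 2: row 2 has {2, 3} and column 2 has {1}, leaving only 4.
Row 2, column 4: row 2 has {2, 3, 4} and column 4 has {3}, leaving only 1.
Row 4, column 2: row 4 has {1, 3} and column 2 has {1, 4}, leaving only 2.
Row 1, column 2: row 1 has {} and column 2 has {1, 2, 4}, leaving only 3.
Row 1, column 3: row 1 has {3} and column 3 has {1, 2}, leaving only 4.
Row 1, column 4: row 1 has {3, 4} and column 4 has {1, 3}, leaving only 2.
Row 1 already has {2, 3, 4} and column 1 already has {3}, so row 1, column 1 must be 1.

1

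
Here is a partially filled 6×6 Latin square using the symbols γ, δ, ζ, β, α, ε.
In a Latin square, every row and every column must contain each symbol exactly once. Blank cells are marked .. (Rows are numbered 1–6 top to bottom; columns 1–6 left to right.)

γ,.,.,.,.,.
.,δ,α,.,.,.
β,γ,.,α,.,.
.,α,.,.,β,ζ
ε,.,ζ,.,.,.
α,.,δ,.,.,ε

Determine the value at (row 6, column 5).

γ

Row 2, column 1: row 2 has {δ, α} and column 1 has {γ, β, α, ε}, leaving only ζ.
Row 3, column 3: row 3 has {γ, β, α} and column 3 has {δ, ζ, α}, leaving only ε.
Row 1, column 3: row 1 has {γ} and column 3 has {δ, ζ, α, ε}, leaving only β.
Row 3, column 6: row 3 has {γ, β, α, ε} and column 6 has {ζ, ε}, leaving only δ.
Row 1, column 6: row 1 has {γ, β} and column 6 has {δ, ζ, ε}, leaving only α.
Row 3, column 5: row 3 has {γ, δ, β, α, ε} and column 5 has {β}, leaving only ζ.
Row 6 already has {δ, α, ε} and column 5 already has {ζ, β}, so row 6, column 5 must be γ.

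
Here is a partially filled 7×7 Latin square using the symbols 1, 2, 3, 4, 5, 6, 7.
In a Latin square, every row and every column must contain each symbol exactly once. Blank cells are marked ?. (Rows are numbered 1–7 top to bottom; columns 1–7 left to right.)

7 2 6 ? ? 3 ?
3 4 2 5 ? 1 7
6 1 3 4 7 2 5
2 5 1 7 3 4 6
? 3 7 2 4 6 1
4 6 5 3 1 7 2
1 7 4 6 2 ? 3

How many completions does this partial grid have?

1

Row 1, column 4: eliminating its row and column leaves {1}.
Row 1, column 5: eliminating its row and column leaves {5}.
Row 1, column 7: eliminating its row and column leaves {4}.
Row 2, column 5: eliminating its row and column leaves {6}.
Row 5, column 1: eliminating its row and column leaves {5}.
Row 7, column 6: eliminating its row and column leaves {5}.
Only one assignment across all blanks avoids any row or column repeat, giving 1 completion.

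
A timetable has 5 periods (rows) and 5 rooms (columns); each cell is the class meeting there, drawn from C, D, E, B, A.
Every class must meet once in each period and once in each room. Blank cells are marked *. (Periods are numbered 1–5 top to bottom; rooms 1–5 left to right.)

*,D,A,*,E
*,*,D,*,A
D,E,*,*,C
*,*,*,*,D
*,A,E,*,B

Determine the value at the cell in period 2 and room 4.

Period 3, room 3: period 3 has {C, D, E} and room 3 has {D, E, A}, leaving only B.
Period 3, room 4: period 3 has {C, D, E, B} and room 4 has {}, leaving only A.
Period 4, room 3: period 4 has {D} and room 3 has {D, E, B, A}, leaving only C.
Period 4, room 2: period 4 has {C, D} and room 2 has {D, E, A}, leaving only B.
Period 2, room 2: period 2 has {D, A} and room 2 has {D, E, B, A}, leaving only C.
Period 4, room 4: period 4 has {C, D, B} and room 4 has {A}, leaving only E.
Period 2 already has {C, D, A} and room 4 already has {E, A}, so period 2, room 4 must be B.

B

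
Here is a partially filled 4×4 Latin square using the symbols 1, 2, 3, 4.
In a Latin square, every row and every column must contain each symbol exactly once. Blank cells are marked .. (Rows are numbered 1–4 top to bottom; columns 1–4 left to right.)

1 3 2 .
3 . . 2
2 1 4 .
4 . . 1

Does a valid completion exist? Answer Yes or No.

No row or column among the givens repeats a symbol, and propagating forced cells runs into no contradiction.
One valid completion exists (for instance, 1 3 2 4 / 3 4 1 2 / 2 1 4 3 / 4 2 3 1).

Yes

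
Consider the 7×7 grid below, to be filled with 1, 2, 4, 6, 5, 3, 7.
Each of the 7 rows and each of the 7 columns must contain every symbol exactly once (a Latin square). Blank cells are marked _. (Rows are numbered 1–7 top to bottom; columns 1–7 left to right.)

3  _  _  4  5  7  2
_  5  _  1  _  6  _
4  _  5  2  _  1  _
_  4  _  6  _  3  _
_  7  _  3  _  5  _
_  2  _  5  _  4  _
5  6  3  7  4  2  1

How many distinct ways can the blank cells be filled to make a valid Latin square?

Row 1, column 2: eliminating its row and column leaves {1}.
Row 1, column 3: eliminating its row and column leaves {1, 6}.
Row 2, column 1: eliminating its row and column leaves {2, 7}.
Row 2, column 3: eliminating its row and column leaves {2, 4, 7}.
Row 2, column 5: eliminating its row and column leaves {2, 3, 7}.
Row 2, column 7: eliminating its row and column leaves {4, 3, 7}.
Row 3, column 2: eliminating its row and column leaves {3}.
Row 3, column 5: eliminating its row and column leaves {6, 3, 7}.
Row 3, column 7: eliminating its row and column leaves {6, 3, 7}.
Row 4, column 1: eliminating its row and column leaves {1, 2, 7}.
Row 4, column 3: eliminating its row and column leaves {1, 2, 7}.
Row 4, column 5: eliminating its row and column leaves {1, 2, 7}.
Row 4, column 7: eliminating its row and column leaves {5, 7}.
Row 5, column 1: eliminating its row and column leaves {1, 2, 6}.
Row 5, column 3: eliminating its row and column leaves {1, 2, 4, 6}.
Row 5, column 5: eliminating its row and column leaves {1, 2, 6}.
Row 5, column 7: eliminating its row and column leaves {4, 6}.
Row 6, column 1: eliminating its row and column leaves {1, 6, 7}.
Row 6, column 3: eliminating its row and column leaves {1, 6, 7}.
Row 6, column 5: eliminating its row and column leaves {1, 6, 3, 7}.
Row 6, column 7: eliminating its row and column leaves {6, 3, 7}.
Enumerating the assignments across these blanks that avoid any row or column repeat gives 13 completions.

13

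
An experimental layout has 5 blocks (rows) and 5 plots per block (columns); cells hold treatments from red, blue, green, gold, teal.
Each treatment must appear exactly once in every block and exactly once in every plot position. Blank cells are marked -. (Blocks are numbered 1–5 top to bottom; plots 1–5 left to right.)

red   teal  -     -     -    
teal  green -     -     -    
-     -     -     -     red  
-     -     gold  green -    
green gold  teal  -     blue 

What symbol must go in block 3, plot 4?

teal

Block 2, plot 5: block 2 has {green, teal} and plot 5 has {red, blue}, leaving only gold.
Block 1, plot 5: block 1 has {red, teal} and plot 5 has {red, blue, gold}, leaving only green.
Block 1, plot 3: block 1 has {red, green, teal} and plot 3 has {gold, teal}, leaving only blue.
Block 1, plot 4: block 1 has {red, blue, green, teal} and plot 4 has {green}, leaving only gold.
Block 2, plot 3: block 2 has {green, gold, teal} and plot 3 has {blue, gold, teal}, leaving only red.
Block 2, plot 4: block 2 has {red, green, gold, teal} and plot 4 has {green, gold}, leaving only blue.
Block 3 already has {red} and plot 4 already has {blue, green, gold}, so block 3, plot 4 must be teal.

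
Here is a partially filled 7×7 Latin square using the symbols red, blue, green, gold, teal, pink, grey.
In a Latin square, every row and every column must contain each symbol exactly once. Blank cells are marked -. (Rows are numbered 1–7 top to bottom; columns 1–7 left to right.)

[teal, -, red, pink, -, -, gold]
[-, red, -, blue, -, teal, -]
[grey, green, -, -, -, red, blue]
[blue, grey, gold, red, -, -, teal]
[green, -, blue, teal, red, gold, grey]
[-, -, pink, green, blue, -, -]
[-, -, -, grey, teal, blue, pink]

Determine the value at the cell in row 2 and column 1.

Row 1, column 2: row 1 has {red, gold, teal, pink} and column 2 has {red, green, grey}, leaving only blue.
Row 2, column 7: row 2 has {red, blue, teal} and column 7 has {blue, gold, teal, pink, grey}, leaving only green.
Row 2, column 3: row 2 has {red, blue, green, teal} and column 3 has {red, blue, gold, pink}, leaving only grey.
Row 3, column 3: row 3 has {red, blue, green, grey} and column 3 has {red, blue, gold, pink, grey}, leaving only teal.
Row 3, column 4: row 3 has {red, blue, green, teal, grey} and column 4 has {red, blue, green, teal, pink, grey}, leaving only gold.
Row 3, column 5: row 3 has {red, blue, green, gold, teal, grey} and column 5 has {red, blue, teal}, leaving only pink.
Row 2, column 5: row 2 has {red, blue, green, teal, grey} and column 5 has {red, blue, teal, pink}, leaving only gold.
Row 2 already has {red, blue, green, gold, teal, grey} and column 1 already has {blue, green, teal, grey}, so row 2, column 1 must be pink.

pink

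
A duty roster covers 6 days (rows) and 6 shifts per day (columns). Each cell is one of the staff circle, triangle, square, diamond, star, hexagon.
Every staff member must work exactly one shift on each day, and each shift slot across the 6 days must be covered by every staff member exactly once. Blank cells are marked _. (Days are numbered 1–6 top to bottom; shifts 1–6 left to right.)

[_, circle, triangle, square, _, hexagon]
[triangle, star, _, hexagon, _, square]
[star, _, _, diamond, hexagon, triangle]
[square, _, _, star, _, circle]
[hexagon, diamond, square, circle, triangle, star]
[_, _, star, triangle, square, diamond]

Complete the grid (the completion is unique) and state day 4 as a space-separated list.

Day 4, shift 5: day 4 has {circle, square, star} and shift 5 has {triangle, square, hexagon}, leaving only diamond.
Day 4, shift 3: day 4 has {circle, square, diamond, star} and shift 3 has {triangle, square, star}, leaving only hexagon.
Day 4, shift 2: day 4 has {circle, square, diamond, star, hexagon} and shift 2 has {circle, diamond, star}, leaving only triangle.
So day 4 reads: square triangle hexagon star diamond circle.

square triangle hexagon star diamond circle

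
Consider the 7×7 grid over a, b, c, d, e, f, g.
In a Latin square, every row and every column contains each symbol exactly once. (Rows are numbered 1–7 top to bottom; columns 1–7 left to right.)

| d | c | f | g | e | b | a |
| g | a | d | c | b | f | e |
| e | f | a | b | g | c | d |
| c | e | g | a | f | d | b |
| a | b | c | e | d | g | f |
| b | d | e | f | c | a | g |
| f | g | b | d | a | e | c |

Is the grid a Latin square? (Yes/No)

Yes

Each row is a permutation of the 7 symbols, and so is each column.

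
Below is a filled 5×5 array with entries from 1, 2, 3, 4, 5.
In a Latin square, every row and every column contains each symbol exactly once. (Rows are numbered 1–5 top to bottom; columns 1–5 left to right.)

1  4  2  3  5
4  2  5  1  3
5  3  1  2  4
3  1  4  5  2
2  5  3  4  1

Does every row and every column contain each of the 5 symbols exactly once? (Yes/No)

Each row is a permutation of the 5 symbols, and so is each column.

Yes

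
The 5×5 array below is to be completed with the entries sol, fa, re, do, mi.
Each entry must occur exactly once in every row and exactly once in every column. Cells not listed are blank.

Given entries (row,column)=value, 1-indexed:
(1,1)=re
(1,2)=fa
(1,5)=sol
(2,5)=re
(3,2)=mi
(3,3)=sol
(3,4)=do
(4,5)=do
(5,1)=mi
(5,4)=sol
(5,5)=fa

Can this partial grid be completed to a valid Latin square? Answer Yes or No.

No

Row 3, column 5: row 3 together with column 5 already contain {sol, fa, re, do, mi} — every symbol — so nothing can go there. The grid has no valid completion.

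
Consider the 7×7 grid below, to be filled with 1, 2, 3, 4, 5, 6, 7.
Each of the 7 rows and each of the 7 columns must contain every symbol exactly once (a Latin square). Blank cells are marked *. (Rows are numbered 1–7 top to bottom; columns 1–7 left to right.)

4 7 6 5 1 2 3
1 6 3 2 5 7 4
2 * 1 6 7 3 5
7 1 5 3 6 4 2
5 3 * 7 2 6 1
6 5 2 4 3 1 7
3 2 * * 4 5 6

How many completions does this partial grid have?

1

Row 3, column 2: eliminating its row and column leaves {4}.
Row 5, column 3: eliminating its row and column leaves {4}.
Row 7, column 3: eliminating its row and column leaves {7}.
Row 7, column 4: eliminating its row and column leaves {1}.
Only one assignment across all blanks avoids any row or column repeat, giving 1 completion.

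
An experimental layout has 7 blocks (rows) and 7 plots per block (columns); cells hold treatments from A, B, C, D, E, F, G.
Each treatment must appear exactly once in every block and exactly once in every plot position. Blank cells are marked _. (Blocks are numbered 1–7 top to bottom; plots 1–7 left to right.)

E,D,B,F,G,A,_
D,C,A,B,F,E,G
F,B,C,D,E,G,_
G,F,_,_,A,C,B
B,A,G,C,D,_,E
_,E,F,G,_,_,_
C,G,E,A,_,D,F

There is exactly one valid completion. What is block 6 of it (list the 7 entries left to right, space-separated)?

A E F G C B D

Block 6, plot 1: block 6 has {E, F, G} and plot 1 has {B, C, D, E, F, G}, leaving only A.
Block 6, plot 6: block 6 has {A, E, F, G} and plot 6 has {A, C, D, E, G}, leaving only B.
Block 6, plot 5: block 6 has {A, B, E, F, G} and plot 5 has {A, D, E, F, G}, leaving only C.
Block 6, plot 7: block 6 has {A, B, C, E, F, G} and plot 7 has {B, E, F, G}, leaving only D.
So block 6 reads: A E F G C B D.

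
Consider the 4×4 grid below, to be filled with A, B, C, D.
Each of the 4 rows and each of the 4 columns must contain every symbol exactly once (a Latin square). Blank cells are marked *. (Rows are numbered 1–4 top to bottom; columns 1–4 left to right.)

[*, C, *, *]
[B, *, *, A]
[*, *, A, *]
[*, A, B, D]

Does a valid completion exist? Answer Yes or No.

Yes

No row or column among the givens repeats a symbol, and propagating forced cells runs into no contradiction.
One valid completion exists (for instance, A C D B / B D C A / D B A C / C A B D).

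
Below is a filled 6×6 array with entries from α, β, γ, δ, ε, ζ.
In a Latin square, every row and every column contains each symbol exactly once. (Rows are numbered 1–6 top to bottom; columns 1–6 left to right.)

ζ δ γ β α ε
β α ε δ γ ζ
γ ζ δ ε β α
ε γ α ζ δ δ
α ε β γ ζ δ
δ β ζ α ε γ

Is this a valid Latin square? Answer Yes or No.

Column 6 contains δ twice (at rows 4 and 5), so it is not a permutation.

No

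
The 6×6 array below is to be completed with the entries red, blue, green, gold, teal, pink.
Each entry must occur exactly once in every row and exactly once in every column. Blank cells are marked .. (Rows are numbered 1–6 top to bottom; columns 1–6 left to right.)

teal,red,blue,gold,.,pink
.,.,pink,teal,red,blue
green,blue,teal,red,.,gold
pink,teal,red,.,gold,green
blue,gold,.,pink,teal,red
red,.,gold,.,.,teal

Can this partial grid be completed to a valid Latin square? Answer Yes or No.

Yes

No row or column among the givens repeats a symbol, and propagating forced cells runs into no contradiction.
One valid completion exists (for instance, teal red blue gold green pink / gold green pink teal red blue / green blue teal red pink gold / pink teal red blue gold green / blue gold green pink teal red / red pink gold green blue teal).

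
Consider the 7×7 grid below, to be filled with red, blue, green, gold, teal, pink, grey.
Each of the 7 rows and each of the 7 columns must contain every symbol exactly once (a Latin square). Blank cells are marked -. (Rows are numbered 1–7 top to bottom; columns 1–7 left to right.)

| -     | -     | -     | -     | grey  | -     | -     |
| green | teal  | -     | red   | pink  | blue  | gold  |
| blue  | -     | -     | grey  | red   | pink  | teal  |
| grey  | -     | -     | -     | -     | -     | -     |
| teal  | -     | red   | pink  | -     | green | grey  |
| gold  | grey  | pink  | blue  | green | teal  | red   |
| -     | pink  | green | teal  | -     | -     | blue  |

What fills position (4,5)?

Row 2, column 3: row 2 has {red, blue, green, gold, teal, pink} and column 3 has {red, green, pink}, leaving only grey.
Row 3, column 3: row 3 has {red, blue, teal, pink, grey} and column 3 has {red, green, pink, grey}, leaving only gold.
Row 3, column 2: row 3 has {red, blue, gold, teal, pink, grey} and column 2 has {teal, pink, grey}, leaving only green.
Row 7, column 1: row 7 has {blue, green, teal, pink} and column 1 has {blue, green, gold, teal, grey}, leaving only red.
Row 1, column 1: row 1 has {grey} and column 1 has {red, blue, green, gold, teal, grey}, leaving only pink.
Row 1, column 7: row 1 has {pink, grey} and column 7 has {red, blue, gold, teal, grey}, leaving only green.
Row 1, column 4: row 1 has {green, pink, grey} and column 4 has {red, blue, teal, pink, grey}, leaving only gold.
Row 1, column 6: row 1 has {green, gold, pink, grey} and column 6 has {blue, green, teal, pink}, leaving only red.
Row 1, column 2: row 1 has {red, green, gold, pink, grey} and column 2 has {green, teal, pink, grey}, leaving only blue.
Row 1, column 3: row 1 has {red, blue, green, gold, pink, grey} and column 3 has {red, green, gold, pink, grey}, leaving only teal.
Row 4, column 3: row 4 has {grey} and column 3 has {red, green, gold, teal, pink, grey}, leaving only blue.
Row 4, column 4: row 4 has {blue, grey} and column 4 has {red, blue, gold, teal, pink, grey}, leaving only green.
Row 4, column 6: row 4 has {blue, green, grey} and column 6 has {red, blue, green, teal, pink}, leaving only gold.
Row 4 already has {blue, green, gold, grey} and column 5 already has {red, green, pink, grey}, so row 4, column 5 must be teal.

teal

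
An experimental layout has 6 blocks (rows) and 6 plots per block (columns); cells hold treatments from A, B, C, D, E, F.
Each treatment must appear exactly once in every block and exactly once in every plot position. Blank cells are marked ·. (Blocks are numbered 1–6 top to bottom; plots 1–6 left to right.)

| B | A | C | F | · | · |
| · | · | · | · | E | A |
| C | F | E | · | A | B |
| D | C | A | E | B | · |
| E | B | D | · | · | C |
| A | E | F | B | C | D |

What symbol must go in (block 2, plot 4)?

C

Block 1, plot 5: block 1 has {A, B, C, F} and plot 5 has {A, B, C, E}, leaving only D.
Block 1, plot 6: block 1 has {A, B, C, D, F} and plot 6 has {A, B, C, D}, leaving only E.
Block 2, plot 1: block 2 has {A, E} and plot 1 has {A, B, C, D, E}, leaving only F.
Block 2, plot 2: block 2 has {A, E, F} and plot 2 has {A, B, C, E, F}, leaving only D.
Block 2 already has {A, D, E, F} and plot 4 already has {B, E, F}, so block 2, plot 4 must be C.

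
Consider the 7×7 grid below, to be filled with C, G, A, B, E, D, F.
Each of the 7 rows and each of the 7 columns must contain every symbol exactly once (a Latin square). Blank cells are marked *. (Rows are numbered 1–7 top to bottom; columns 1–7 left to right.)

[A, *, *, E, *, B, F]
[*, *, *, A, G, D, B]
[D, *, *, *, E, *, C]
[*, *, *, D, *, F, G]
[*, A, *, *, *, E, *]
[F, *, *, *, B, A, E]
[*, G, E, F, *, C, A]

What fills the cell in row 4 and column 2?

Row 3, column 6: row 3 has {C, E, D} and column 6 has {C, A, B, E, D, F}, leaving only G.
Row 3, column 4: row 3 has {C, G, E, D} and column 4 has {A, E, D, F}, leaving only B.
Row 3, column 2: row 3 has {C, G, B, E, D} and column 2 has {G, A}, leaving only F.
Row 3, column 3: row 3 has {C, G, B, E, D, F} and column 3 has {E}, leaving only A.
Row 5, column 7: row 5 has {A, E} and column 7 has {C, G, A, B, E, F}, leaving only D.
Row 7, column 1: row 7 has {C, G, A, E, F} and column 1 has {A, D, F}, leaving only B.
Row 7, column 5: row 7 has {C, G, A, B, E, F} and column 5 has {G, B, E}, leaving only D.
Row 1, column 5: row 1 has {A, B, E, F} and column 5 has {G, B, E, D}, leaving only C.
Row 1, column 2: row 1 has {C, A, B, E, F} and column 2 has {G, A, F}, leaving only D.
Row 1, column 3: row 1 has {C, A, B, E, D, F} and column 3 has {A, E}, leaving only G.
Row 4, column 5: row 4 has {G, D, F} and column 5 has {C, G, B, E, D}, leaving only A.
Row 5, column 5: row 5 has {A, E, D} and column 5 has {C, G, A, B, E, D}, leaving only F.
Row 6, column 2: row 6 has {A, B, E, F} and column 2 has {G, A, D, F}, leaving only C.
Row 2, column 2: row 2 has {G, A, B, D} and column 2 has {C, G, A, D, F}, leaving only E.
Row 4 already has {G, A, D, F} and column 2 already has {C, G, A, E, D, F}, so row 4, column 2 must be B.

B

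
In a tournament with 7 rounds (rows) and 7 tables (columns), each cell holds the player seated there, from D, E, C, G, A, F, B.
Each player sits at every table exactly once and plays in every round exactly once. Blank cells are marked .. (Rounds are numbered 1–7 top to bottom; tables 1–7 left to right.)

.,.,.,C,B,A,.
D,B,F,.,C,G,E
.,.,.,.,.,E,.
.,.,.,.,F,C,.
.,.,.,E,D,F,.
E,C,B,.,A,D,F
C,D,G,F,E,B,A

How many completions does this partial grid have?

9

Round 1, table 1: eliminating its round and table leaves {G, F}.
Round 1, table 2: eliminating its round and table leaves {E, G, F}.
Round 1, table 3: eliminating its round and table leaves {D, E}.
Round 1, table 7: eliminating its round and table leaves {D, G}.
Round 2, table 4: eliminating its round and table leaves {A}.
Round 3, table 1: eliminating its round and table leaves {G, A, F, B}.
Round 3, table 2: eliminating its round and table leaves {G, A, F}.
Round 3, table 3: eliminating its round and table leaves {D, C, A}.
Round 3, table 4: eliminating its round and table leaves {D, G, A, B}.
Round 3, table 5: eliminating its round and table leaves {G}.
Round 3, table 7: eliminating its round and table leaves {D, C, G, B}.
Round 4, table 1: eliminating its round and table leaves {G, A, B}.
Round 4, table 2: eliminating its round and table leaves {E, G, A}.
Round 4, table 3: eliminating its round and table leaves {D, E, A}.
Round 4, table 4: eliminating its round and table leaves {D, G, A, B}.
Round 4, table 7: eliminating its round and table leaves {D, G, B}.
Round 5, table 1: eliminating its round and table leaves {G, A, B}.
Round 5, table 2: eliminating its round and table leaves {G, A}.
Round 5, table 3: eliminating its round and table leaves {C, A}.
Round 5, table 7: eliminating its round and table leaves {C, G, B}.
Round 6, table 4: eliminating its round and table leaves {G}.
Enumerating the assignments across these blanks that avoid any round or table repeat gives 9 completions.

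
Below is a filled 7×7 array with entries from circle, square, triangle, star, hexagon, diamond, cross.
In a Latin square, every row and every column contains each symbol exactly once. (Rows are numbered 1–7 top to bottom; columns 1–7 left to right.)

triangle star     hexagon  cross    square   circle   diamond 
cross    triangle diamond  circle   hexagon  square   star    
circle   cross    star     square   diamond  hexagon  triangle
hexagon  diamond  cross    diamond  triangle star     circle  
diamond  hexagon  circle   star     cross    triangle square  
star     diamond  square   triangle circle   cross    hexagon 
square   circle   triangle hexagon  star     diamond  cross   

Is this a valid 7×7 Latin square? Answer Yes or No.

Row 4 contains diamond twice (at columns 2 and 4), so it is not a permutation.

No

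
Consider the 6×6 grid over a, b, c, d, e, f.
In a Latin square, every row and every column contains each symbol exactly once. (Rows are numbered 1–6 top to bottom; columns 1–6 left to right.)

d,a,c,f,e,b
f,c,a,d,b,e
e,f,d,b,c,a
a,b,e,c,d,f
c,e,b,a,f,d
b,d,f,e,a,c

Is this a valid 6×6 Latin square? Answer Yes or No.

Yes

Each row is a permutation of the 6 symbols, and so is each column.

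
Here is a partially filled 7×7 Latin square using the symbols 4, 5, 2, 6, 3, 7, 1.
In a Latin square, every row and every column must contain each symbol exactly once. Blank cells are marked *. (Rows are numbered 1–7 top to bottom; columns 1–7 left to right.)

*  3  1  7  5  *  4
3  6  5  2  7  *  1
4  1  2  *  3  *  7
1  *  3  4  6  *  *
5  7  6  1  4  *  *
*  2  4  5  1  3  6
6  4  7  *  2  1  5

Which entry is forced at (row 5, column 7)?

Row 1, column 1: row 1 has {4, 5, 3, 7, 1} and column 1 has {4, 5, 6, 3, 1}, leaving only 2.
Row 1, column 6: row 1 has {4, 5, 2, 3, 7, 1} and column 6 has {3, 1}, leaving only 6.
Row 2, column 6: row 2 has {5, 2, 6, 3, 7, 1} and column 6 has {6, 3, 1}, leaving only 4.
Row 3, column 4: row 3 has {4, 2, 3, 7, 1} and column 4 has {4, 5, 2, 7, 1}, leaving only 6.
Row 3, column 6: row 3 has {4, 2, 6, 3, 7, 1} and column 6 has {4, 6, 3, 1}, leaving only 5.
Row 4, column 2: row 4 has {4, 6, 3, 1} and column 2 has {4, 2, 6, 3, 7, 1}, leaving only 5.
Row 4, column 7: row 4 has {4, 5, 6, 3, 1} and column 7 has {4, 5, 6, 7, 1}, leaving only 2.
Row 5 already has {4, 5, 6, 7, 1} and column 7 already has {4, 5, 2, 6, 7, 1}, so row 5, column 7 must be 3.

3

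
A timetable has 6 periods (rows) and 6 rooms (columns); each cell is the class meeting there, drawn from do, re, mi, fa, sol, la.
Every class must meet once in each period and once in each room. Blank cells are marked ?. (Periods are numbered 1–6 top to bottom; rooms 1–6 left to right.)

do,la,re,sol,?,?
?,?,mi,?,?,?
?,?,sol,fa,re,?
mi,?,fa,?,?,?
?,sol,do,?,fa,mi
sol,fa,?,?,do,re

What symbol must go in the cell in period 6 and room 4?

mi

Period 1, room 5: period 1 has {do, re, sol, la} and room 5 has {do, re, fa}, leaving only mi.
Period 1, room 6: period 1 has {do, re, mi, sol, la} and room 6 has {re, mi}, leaving only fa.
Period 3, room 1: period 3 has {re, fa, sol} and room 1 has {do, mi, sol}, leaving only la.
Period 3, room 6: period 3 has {re, fa, sol, la} and room 6 has {re, mi, fa}, leaving only do.
Period 3, room 2: period 3 has {do, re, fa, sol, la} and room 2 has {fa, sol, la}, leaving only mi.
Period 5, room 1: period 5 has {do, mi, fa, sol} and room 1 has {do, mi, sol, la}, leaving only re.
Period 2, room 1: period 2 has {mi} and room 1 has {do, re, mi, sol, la}, leaving only fa.
Period 5, room 4: period 5 has {do, re, mi, fa, sol} and room 4 has {fa, sol}, leaving only la.
Period 6 already has {do, re, fa, sol} and room 4 already has {fa, sol, la}, so period 6, room 4 must be mi.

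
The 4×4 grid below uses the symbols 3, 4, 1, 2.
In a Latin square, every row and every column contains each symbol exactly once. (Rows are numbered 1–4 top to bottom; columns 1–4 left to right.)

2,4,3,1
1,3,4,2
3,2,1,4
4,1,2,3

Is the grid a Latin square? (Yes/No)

Yes

Each row is a permutation of the 4 symbols, and so is each column.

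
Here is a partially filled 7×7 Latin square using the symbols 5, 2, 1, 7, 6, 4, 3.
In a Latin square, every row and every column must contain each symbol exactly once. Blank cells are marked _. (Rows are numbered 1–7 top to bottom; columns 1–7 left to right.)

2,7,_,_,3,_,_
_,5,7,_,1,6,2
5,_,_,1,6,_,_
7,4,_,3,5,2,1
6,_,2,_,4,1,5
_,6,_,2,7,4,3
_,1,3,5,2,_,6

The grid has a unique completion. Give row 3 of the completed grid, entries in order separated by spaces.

Row 3, column 3: row 3 has {5, 1, 6} and column 3 has {2, 7, 3}, leaving only 4.
Row 3, column 7: row 3 has {5, 1, 6, 4} and column 7 has {5, 2, 1, 6, 3}, leaving only 7.
Row 3, column 6: row 3 has {5, 1, 7, 6, 4} and column 6 has {2, 1, 6, 4}, leaving only 3.
Row 3, column 2: row 3 has {5, 1, 7, 6, 4, 3} and column 2 has {5, 1, 7, 6, 4}, leaving only 2.
So row 3 reads: 5 2 4 1 6 3 7.

5 2 4 1 6 3 7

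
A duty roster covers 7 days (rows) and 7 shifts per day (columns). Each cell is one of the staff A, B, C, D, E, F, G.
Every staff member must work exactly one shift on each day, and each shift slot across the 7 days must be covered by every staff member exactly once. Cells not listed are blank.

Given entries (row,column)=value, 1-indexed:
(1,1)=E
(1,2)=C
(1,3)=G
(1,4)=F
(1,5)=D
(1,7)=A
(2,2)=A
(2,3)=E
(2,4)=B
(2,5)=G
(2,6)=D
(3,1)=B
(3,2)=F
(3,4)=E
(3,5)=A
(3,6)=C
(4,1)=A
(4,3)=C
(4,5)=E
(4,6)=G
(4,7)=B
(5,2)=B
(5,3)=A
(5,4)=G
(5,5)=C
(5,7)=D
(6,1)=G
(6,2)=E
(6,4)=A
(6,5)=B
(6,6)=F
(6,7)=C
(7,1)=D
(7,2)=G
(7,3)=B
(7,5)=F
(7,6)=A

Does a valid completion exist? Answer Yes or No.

No

Day 1, shift 6: day 1 has {A, C, D, E, F, G} and shift 6 has {A, C, D, F, G}, so it must be B.
Day 2, shift 7: day 2 has {A, B, D, E, G} and shift 7 has {A, B, C, D}, so it must be F.
Day 2, shift 1: day 2 has {A, B, D, E, F, G} and shift 1 has {A, B, D, E, G}, so it must be C.
Day 3, shift 3: day 3 has {A, B, C, E, F} and shift 3 has {A, B, C, E, G}, so it must be D.
Now day 6, shift 3: day 6 together with shift 3 already contain {A, B, C, D, E, F, G} — every symbol — so nothing can go there. The grid has no valid completion.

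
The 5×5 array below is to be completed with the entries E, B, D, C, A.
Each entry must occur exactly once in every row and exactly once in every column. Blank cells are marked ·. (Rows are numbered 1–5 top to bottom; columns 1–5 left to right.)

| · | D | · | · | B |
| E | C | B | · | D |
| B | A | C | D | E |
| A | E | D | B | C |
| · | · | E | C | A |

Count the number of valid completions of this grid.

Row 1, column 1: eliminating its row and column leaves {C}.
Row 1, column 3: eliminating its row and column leaves {A}.
Row 1, column 4: eliminating its row and column leaves {E, A}.
Row 2, column 4: eliminating its row and column leaves {A}.
Row 5, column 1: eliminating its row and column leaves {D}.
Row 5, column 2: eliminating its row and column leaves {B}.
Only one assignment across all blanks avoids any row or column repeat, giving 1 completion.

1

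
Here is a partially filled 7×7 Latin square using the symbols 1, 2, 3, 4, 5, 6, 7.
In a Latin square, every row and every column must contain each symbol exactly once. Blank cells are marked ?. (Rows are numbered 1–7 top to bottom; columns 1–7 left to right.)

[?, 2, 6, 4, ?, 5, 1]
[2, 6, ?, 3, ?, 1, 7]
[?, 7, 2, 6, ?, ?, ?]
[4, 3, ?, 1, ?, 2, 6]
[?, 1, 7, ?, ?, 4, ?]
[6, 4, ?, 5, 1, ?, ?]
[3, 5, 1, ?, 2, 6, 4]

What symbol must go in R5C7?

3

Row 1, column 1: row 1 has {1, 2, 4, 5, 6} and column 1 has {2, 3, 4, 6}, leaving only 7.
Row 1, column 5: row 1 has {1, 2, 4, 5, 6, 7} and column 5 has {1, 2}, leaving only 3.
Row 3, column 6: row 3 has {2, 6, 7} and column 6 has {1, 2, 4, 5, 6}, leaving only 3.
Row 3, column 7: row 3 has {2, 3, 6, 7} and column 7 has {1, 4, 6, 7}, leaving only 5.
Row 3, column 1: row 3 has {2, 3, 5, 6, 7} and column 1 has {2, 3, 4, 6, 7}, leaving only 1.
Row 3, column 5: row 3 has {1, 2, 3, 5, 6, 7} and column 5 has {1, 2, 3}, leaving only 4.
Row 2, column 5: row 2 has {1, 2, 3, 6, 7} and column 5 has {1, 2, 3, 4}, leaving only 5.
Row 2, column 3: row 2 has {1, 2, 3, 5, 6, 7} and column 3 has {1, 2, 6, 7}, leaving only 4.
Row 4, column 3: row 4 has {1, 2, 3, 4, 6} and column 3 has {1, 2, 4, 6, 7}, leaving only 5.
Row 4, column 5: row 4 has {1, 2, 3, 4, 5, 6} and column 5 has {1, 2, 3, 4, 5}, leaving only 7.
Row 5, column 1: row 5 has {1, 4, 7} and column 1 has {1, 2, 3, 4, 6, 7}, leaving only 5.
Row 5, column 4: row 5 has {1, 4, 5, 7} and column 4 has {1, 3, 4, 5, 6}, leaving only 2.
Row 5 already has {1, 2, 4, 5, 7} and column 7 already has {1, 4, 5, 6, 7}, so row 5, column 7 must be 3.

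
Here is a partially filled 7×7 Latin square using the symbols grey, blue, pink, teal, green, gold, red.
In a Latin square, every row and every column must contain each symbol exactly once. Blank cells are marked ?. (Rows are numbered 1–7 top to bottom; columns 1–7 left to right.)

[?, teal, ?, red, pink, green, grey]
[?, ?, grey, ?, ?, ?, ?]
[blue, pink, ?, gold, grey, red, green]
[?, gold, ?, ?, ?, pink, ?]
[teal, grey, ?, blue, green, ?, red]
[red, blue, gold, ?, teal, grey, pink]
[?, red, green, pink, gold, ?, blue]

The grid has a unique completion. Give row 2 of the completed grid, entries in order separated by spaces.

pink green grey teal red blue gold

Row 2, column 2: row 2 has {grey} and column 2 has {grey, blue, pink, teal, gold, red}, leaving only green.
Row 2, column 4: row 2 has {grey, green} and column 4 has {blue, pink, gold, red}, leaving only teal.
Row 2, column 7: row 2 has {grey, teal, green} and column 7 has {grey, blue, pink, green, red}, leaving only gold.
Row 2, column 1: row 2 has {grey, teal, green, gold} and column 1 has {blue, teal, red}, leaving only pink.
Row 2, column 6: row 2 has {grey, pink, teal, green, gold} and column 6 has {grey, pink, green, red}, leaving only blue.
Row 2, column 5: row 2 has {grey, blue, pink, teal, green, gold} and column 5 has {grey, pink, teal, green, gold}, leaving only red.
So row 2 reads: pink green grey teal red blue gold.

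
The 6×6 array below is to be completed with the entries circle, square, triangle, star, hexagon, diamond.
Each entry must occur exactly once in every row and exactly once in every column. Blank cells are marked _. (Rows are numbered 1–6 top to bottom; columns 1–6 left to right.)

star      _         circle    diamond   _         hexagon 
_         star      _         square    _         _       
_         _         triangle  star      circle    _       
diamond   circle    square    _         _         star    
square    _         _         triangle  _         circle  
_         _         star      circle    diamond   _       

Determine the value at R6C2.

Row 3, column 1: row 3 has {circle, triangle, star} and column 1 has {square, star, diamond}, leaving only hexagon.
Row 4, column 4: row 4 has {circle, square, star, diamond} and column 4 has {circle, square, triangle, star, diamond}, leaving only hexagon.
Row 4, column 5: row 4 has {circle, square, star, hexagon, diamond} and column 5 has {circle, diamond}, leaving only triangle.
Row 1, column 5: row 1 has {circle, star, hexagon, diamond} and column 5 has {circle, triangle, diamond}, leaving only square.
Row 1, column 2: row 1 has {circle, square, star, hexagon, diamond} and column 2 has {circle, star}, leaving only triangle.
Row 2, column 5: row 2 has {square, star} and column 5 has {circle, square, triangle, diamond}, leaving only hexagon.
Row 2, column 3: row 2 has {square, star, hexagon} and column 3 has {circle, square, triangle, star}, leaving only diamond.
Row 2, column 6: row 2 has {square, star, hexagon, diamond} and column 6 has {circle, star, hexagon}, leaving only triangle.
Row 2, column 1: row 2 has {square, triangle, star, hexagon, diamond} and column 1 has {square, star, hexagon, diamond}, leaving only circle.
Row 5, column 3: row 5 has {circle, square, triangle} and column 3 has {circle, square, triangle, star, diamond}, leaving only hexagon.
Row 5, column 2: row 5 has {circle, square, triangle, hexagon} and column 2 has {circle, triangle, star}, leaving only diamond.
Row 3, column 2: row 3 has {circle, triangle, star, hexagon} and column 2 has {circle, triangle, star, diamond}, leaving only square.
Row 6 already has {circle, star, diamond} and column 2 already has {circle, square, triangle, star, diamond}, so row 6, column 2 must be hexagon.

hexagon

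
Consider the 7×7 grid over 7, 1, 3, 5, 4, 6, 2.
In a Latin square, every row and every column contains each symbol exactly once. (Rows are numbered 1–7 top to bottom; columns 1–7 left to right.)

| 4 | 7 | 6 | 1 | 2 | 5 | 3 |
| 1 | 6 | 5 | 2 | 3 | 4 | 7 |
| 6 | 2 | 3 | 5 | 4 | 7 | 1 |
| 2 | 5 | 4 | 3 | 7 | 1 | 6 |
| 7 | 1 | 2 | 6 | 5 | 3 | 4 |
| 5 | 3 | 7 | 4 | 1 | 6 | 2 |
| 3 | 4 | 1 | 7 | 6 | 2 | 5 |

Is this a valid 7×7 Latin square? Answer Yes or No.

Yes

Each row is a permutation of the 7 symbols, and so is each column.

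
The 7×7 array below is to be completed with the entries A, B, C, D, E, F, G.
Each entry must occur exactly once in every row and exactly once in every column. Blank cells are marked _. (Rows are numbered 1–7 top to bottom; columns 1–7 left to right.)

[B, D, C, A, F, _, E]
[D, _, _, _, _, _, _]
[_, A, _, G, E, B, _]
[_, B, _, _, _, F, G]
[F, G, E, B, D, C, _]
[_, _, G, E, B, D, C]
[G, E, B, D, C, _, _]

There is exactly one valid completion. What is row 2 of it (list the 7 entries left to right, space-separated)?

Row 1, column 6: row 1 has {A, B, C, D, E, F} and column 6 has {B, C, D, F}, leaving only G.
Row 3, column 1: row 3 has {A, B, E, G} and column 1 has {B, D, F, G}, leaving only C.
Row 4, column 4: row 4 has {B, F, G} and column 4 has {A, B, D, E, G}, leaving only C.
Row 2, column 4: row 2 has {D} and column 4 has {A, B, C, D, E, G}, leaving only F.
Row 2, column 2: row 2 has {D, F} and column 2 has {A, B, D, E, G}, leaving only C.
Row 2, column 3: row 2 has {C, D, F} and column 3 has {B, C, E, G}, leaving only A.
Row 2, column 5: row 2 has {A, C, D, F} and column 5 has {B, C, D, E, F}, leaving only G.
Row 2, column 6: row 2 has {A, C, D, F, G} and column 6 has {B, C, D, F, G}, leaving only E.
Row 2, column 7: row 2 has {A, C, D, E, F, G} and column 7 has {C, E, G}, leaving only B.
So row 2 reads: D C A F G E B.

D C A F G E B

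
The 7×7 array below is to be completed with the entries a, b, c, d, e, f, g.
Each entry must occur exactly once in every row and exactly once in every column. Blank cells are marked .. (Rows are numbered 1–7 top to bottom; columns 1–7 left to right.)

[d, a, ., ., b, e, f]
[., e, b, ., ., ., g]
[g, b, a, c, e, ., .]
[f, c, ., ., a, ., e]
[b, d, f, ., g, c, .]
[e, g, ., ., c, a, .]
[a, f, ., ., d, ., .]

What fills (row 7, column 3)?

Row 1, column 4: row 1 has {a, b, d, e, f} and column 4 has {c}, leaving only g.
Row 1, column 3: row 1 has {a, b, d, e, f, g} and column 3 has {a, b, f}, leaving only c.
Row 2, column 1: row 2 has {b, e, g} and column 1 has {a, b, d, e, f, g}, leaving only c.
Row 2, column 5: row 2 has {b, c, e, g} and column 5 has {a, b, c, d, e, g}, leaving only f.
Row 2, column 6: row 2 has {b, c, e, f, g} and column 6 has {a, c, e}, leaving only d.
Row 2, column 4: row 2 has {b, c, d, e, f, g} and column 4 has {c, g}, leaving only a.
Row 3, column 6: row 3 has {a, b, c, e, g} and column 6 has {a, c, d, e}, leaving only f.
Row 3, column 7: row 3 has {a, b, c, e, f, g} and column 7 has {e, f, g}, leaving only d.
Row 5, column 4: row 5 has {b, c, d, f, g} and column 4 has {a, c, g}, leaving only e.
Row 5, column 7: row 5 has {b, c, d, e, f, g} and column 7 has {d, e, f, g}, leaving only a.
Row 6, column 3: row 6 has {a, c, e, g} and column 3 has {a, b, c, f}, leaving only d.
Row 4, column 3: row 4 has {a, c, e, f} and column 3 has {a, b, c, d, f}, leaving only g.
Row 7 already has {a, d, f} and column 3 already has {a, b, c, d, f, g}, so row 7, column 3 must be e.

e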